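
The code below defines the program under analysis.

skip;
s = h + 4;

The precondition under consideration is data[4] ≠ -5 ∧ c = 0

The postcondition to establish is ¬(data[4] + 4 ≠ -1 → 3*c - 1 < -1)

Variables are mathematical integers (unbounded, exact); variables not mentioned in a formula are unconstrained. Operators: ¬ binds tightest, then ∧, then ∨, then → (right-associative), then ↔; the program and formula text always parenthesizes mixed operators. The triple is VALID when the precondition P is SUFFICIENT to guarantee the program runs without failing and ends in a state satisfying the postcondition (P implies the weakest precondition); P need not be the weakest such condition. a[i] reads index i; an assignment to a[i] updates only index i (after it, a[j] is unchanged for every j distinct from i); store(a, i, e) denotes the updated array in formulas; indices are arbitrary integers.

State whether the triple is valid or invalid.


Working backward. After the program, the postcondition ¬(data[4] + 4 ≠ -1 → 3*c - 1 < -1) must hold; in canonical form it is ¬(data[4] ≠ -5 → 3*c < 0).
Before s := h + 4: ¬(data[4] ≠ -5 → 3*c < 0)
Before skip: ¬(data[4] ≠ -5 → 3*c < 0)
The weakest precondition is ¬(data[4] ≠ -5 → 3*c < 0).
Check whether data[4] ≠ -5 ∧ c = 0 implies it.
Every state satisfying the precondition satisfies the weakest precondition: the implication holds.
Answer: valid


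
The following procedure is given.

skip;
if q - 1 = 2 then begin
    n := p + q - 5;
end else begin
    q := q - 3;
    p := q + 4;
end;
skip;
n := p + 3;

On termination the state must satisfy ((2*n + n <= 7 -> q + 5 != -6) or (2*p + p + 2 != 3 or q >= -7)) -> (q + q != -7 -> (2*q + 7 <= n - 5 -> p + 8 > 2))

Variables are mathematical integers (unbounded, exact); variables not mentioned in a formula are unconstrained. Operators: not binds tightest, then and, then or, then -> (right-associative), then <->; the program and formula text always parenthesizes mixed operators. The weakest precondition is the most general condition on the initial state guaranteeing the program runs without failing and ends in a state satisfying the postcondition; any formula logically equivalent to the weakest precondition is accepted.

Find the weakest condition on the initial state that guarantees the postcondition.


Working backward. After the program, the postcondition ((2*n + n <= 7 -> q + 5 != -6) or (2*p + p + 2 != 3 or q >= -7)) -> (q + q != -7 -> (2*q + 7 <= n - 5 -> p + 8 > 2)) must hold; in canonical form it is ((3*n <= 7 -> q != -11) or 3*p != 1 or q >= -7) -> (2*q != -7 -> (2*q <= n - 12 -> p > -6)).
Before n := p + 3: ((3*p <= -2 -> q != -11) or 3*p != 1 or q >= -7) -> (2*q != -7 -> (2*q <= p - 9 -> p > -6))
Before skip: ((3*p <= -2 -> q != -11) or 3*p != 1 or q >= -7) -> (2*q != -7 -> (2*q <= p - 9 -> p > -6))
Then branch requires ((3*p <= -2 -> q != -11) or 3*p != 1 or q >= -7) -> (2*q != -7 -> (2*q <= p - 9 -> p > -6)); else branch requires ((3*q <= -5 -> q != -8) or 3*q != -2 or q >= -4) -> (2*q != -1 -> (q <= -2 -> q > -7)).
Before the if: (q = 3 -> (((3*p <= -2 -> q != -11) or 3*p != 1 or q >= -7) -> (2*q != -7 -> (2*q <= p - 9 -> p > -6)))) and ((not (q = 3)) -> (((3*q <= -5 -> q != -8) or 3*q != -2 or q >= -4) -> (2*q != -1 -> (q <= -2 -> q > -7))))
Before skip: (q = 3 -> (((3*p <= -2 -> q != -11) or 3*p != 1 or q >= -7) -> (2*q != -7 -> (2*q <= p - 9 -> p > -6)))) and ((not (q = 3)) -> (((3*q <= -5 -> q != -8) or 3*q != -2 or q >= -4) -> (2*q != -1 -> (q <= -2 -> q > -7))))
Answer: WP = (q = 3 -> (((3*p <= -2 -> q != -11) or 3*p != 1 or q >= -7) -> (2*q != -7 -> (2*q <= p - 9 -> p > -6)))) and ((not (q = 3)) -> (((3*q <= -5 -> q != -8) or 3*q != -2 or q >= -4) -> (2*q != -1 -> (q <= -2 -> q > -7))))


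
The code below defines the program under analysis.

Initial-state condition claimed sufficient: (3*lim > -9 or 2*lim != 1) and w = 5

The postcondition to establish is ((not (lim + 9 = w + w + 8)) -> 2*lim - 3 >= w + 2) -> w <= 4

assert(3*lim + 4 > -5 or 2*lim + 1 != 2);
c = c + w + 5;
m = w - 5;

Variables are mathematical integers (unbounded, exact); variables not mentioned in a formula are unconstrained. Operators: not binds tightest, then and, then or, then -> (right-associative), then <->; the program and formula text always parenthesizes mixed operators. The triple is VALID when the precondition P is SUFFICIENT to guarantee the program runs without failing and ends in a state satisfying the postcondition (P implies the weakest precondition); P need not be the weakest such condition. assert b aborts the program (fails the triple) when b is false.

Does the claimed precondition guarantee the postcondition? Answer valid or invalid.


Working backward. After the program, the postcondition ((not (lim + 9 = w + w + 8)) -> 2*lim - 3 >= w + 2) -> w <= 4 must hold; in canonical form it is ((not (lim = 2*w - 1)) -> 2*lim >= w + 5) -> w <= 4.
Before m := w - 5: ((not (lim = 2*w - 1)) -> 2*lim >= w + 5) -> w <= 4
Before c := c + w + 5: ((not (lim = 2*w - 1)) -> 2*lim >= w + 5) -> w <= 4
Before assert 3*lim + 4 > -5 or 2*lim + 1 != 2: (3*lim > -9 or 2*lim != 1) and (((not (lim = 2*w - 1)) -> 2*lim >= w + 5) -> w <= 4)
The weakest precondition is (3*lim > -9 or 2*lim != 1) and (((not (lim = 2*w - 1)) -> 2*lim >= w + 5) -> w <= 4).
Check whether (3*lim > -9 or 2*lim != 1) and w = 5 implies it.
Countermodel: at the initial state lim = 10, w = 5, the precondition holds but the weakest precondition fails.
Answer: invalid


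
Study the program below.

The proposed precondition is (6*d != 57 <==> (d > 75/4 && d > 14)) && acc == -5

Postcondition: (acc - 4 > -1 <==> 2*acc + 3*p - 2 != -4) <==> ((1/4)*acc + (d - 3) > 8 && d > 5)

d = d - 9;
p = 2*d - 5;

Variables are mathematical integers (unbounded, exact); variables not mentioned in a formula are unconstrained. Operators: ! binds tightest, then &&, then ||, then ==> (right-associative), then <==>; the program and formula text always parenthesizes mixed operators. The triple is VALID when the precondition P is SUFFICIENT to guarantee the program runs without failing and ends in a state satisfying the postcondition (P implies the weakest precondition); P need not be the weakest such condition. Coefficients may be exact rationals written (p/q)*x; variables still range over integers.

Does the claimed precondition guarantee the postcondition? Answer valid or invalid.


Working backward. After the program, the postcondition (acc - 4 > -1 <==> 2*acc + 3*p - 2 != -4) <==> ((1/4)*acc + (d - 3) > 8 && d > 5) must hold; in canonical form it is (acc > 3 <==> 2*acc + 3*p != -2) <==> ((1/4)*acc + d > 11 && d > 5).
Before p := 2*d - 5: (acc > 3 <==> 2*acc + 6*d != 13) <==> ((1/4)*acc + d > 11 && d > 5)
Before d := d - 9: (acc > 3 <==> 2*acc + 6*d != 67) <==> ((1/4)*acc + d > 20 && d > 14)
The weakest precondition is (acc > 3 <==> 2*acc + 6*d != 67) <==> ((1/4)*acc + d > 20 && d > 14).
Check whether (6*d != 57 <==> (d > 75/4 && d > 14)) && acc == -5 implies it.
Countermodel: at the initial state acc = -5, d = 22, the precondition holds but the weakest precondition fails.
Answer: invalid


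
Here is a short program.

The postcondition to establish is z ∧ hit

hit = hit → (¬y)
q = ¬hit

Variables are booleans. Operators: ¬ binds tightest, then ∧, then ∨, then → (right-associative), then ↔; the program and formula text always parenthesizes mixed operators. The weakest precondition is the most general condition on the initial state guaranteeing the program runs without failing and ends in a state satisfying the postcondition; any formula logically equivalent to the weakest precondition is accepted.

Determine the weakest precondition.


Working backward. After the program, z ∧ hit must hold.
Before q := ¬hit: z ∧ hit
Before hit := hit → (¬y): z ∧ (hit → (¬y))
Answer: WP = z ∧ (hit → (¬y))


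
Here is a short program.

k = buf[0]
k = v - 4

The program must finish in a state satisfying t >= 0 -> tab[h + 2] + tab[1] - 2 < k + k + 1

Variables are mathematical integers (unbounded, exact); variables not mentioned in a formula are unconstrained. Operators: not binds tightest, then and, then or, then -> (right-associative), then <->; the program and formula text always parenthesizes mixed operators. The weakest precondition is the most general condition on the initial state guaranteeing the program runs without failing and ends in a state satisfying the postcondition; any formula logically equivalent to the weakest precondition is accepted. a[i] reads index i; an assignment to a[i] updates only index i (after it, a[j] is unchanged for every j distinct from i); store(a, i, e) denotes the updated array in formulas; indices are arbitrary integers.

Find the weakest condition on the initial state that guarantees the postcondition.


Working backward. After the program, the postcondition t >= 0 -> tab[h + 2] + tab[1] - 2 < k + k + 1 must hold; in canonical form it is t >= 0 -> tab[h + 2] + tab[1] < 2*k + 3.
Before k := v - 4: t >= 0 -> tab[h + 2] + tab[1] < 2*v - 5
Before k := buf[0]: t >= 0 -> tab[h + 2] + tab[1] < 2*v - 5
Answer: WP = t >= 0 -> tab[h + 2] + tab[1] < 2*v - 5


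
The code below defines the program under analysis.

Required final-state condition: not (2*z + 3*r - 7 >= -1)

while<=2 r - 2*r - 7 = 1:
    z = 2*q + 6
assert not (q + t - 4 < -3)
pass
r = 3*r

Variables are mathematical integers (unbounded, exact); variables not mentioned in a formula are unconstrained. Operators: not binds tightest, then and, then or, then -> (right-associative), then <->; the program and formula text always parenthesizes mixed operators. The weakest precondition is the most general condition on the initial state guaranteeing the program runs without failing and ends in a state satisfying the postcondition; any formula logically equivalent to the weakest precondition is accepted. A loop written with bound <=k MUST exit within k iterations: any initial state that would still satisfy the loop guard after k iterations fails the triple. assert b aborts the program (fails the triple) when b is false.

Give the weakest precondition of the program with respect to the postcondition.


Working backward. After the program, the postcondition not (2*z + 3*r - 7 >= -1) must hold; in canonical form it is not (3*r + 2*z >= 6).
Before r := 3*r: not (9*r + 2*z >= 6)
Before skip: not (9*r + 2*z >= 6)
Before assert not (q + t - 4 < -3): (not (q + t < 1)) and (not (9*r + 2*z >= 6))
Before the loop (bound <=2), unroll the exhaustion recursion (WP_0 = exit-now case; WP_j = one more guarded iteration, up to j = 2):
  WP_0: (not (r = -8)) and (not (q + t < 1)) and (not (9*r + 2*z >= 6))
  WP_1: (r = -8 -> ((not (r = -8)) and (not (q + t < 1)) and (not (4*q + 9*r >= -6)))) and ((not (r = -8)) -> ((not (q + t < 1)) and (not (9*r + 2*z >= 6))))
  WP_2: (r = -8 -> ((r = -8 -> ((not (r = -8)) and (not (q + t < 1)) and (not (4*q + 9*r >= -6)))) and ((not (r = -8)) -> ((not (q + t < 1)) and (not (4*q + 9*r >= -6)))))) and ((not (r = -8)) -> ((not (q + t < 1)) and (not (9*r + 2*z >= 6))))
So before the loop: (r = -8 -> ((r = -8 -> ((not (r = -8)) and (not (q + t < 1)) and (not (4*q + 9*r >= -6)))) and ((not (r = -8)) -> ((not (q + t < 1)) and (not (4*q + 9*r >= -6)))))) and ((not (r = -8)) -> ((not (q + t < 1)) and (not (9*r + 2*z >= 6))))
Answer: WP = (r = -8 -> ((r = -8 -> ((not (r = -8)) and (not (q + t < 1)) and (not (4*q + 9*r >= -6)))) and ((not (r = -8)) -> ((not (q + t < 1)) and (not (4*q + 9*r >= -6)))))) and ((not (r = -8)) -> ((not (q + t < 1)) and (not (9*r + 2*z >= 6))))


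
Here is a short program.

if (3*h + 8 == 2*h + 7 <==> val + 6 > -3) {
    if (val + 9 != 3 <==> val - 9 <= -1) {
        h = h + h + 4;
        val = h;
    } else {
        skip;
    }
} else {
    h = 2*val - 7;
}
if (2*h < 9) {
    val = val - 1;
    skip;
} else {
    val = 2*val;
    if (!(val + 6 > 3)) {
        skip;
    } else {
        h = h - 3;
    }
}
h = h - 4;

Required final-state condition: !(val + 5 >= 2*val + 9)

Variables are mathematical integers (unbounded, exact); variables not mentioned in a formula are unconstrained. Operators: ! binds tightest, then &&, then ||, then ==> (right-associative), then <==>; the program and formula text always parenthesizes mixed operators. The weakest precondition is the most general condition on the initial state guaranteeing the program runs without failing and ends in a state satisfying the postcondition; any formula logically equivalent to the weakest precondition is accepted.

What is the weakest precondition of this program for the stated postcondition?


Working backward. After the program, the postcondition !(val + 5 >= 2*val + 9) must hold; in canonical form it is !(val <= -4).
Before h := h - 4: !(val <= -4)
Then branch requires !(val <= -3); else branch requires ((!(2*val > -3)) ==> (!(2*val <= -4))) && (2*val > -3 ==> (!(2*val <= -4))).
Before the if: (2*h < 9 ==> (!(val <= -3))) && ((!(2*h < 9)) ==> (((!(2*val > -3)) ==> (!(2*val <= -4))) && (2*val > -3 ==> (!(2*val <= -4)))))
Then branch requires ((val != -6 <==> val <= 8) ==> ((4*h < 1 ==> (!(2*h <= -7))) && ((!(4*h < 1)) ==> (((!(4*h > -11)) ==> (!(4*h <= -12))) && (4*h > -11 ==> (!(4*h <= -12))))))) && ((!(val != -6 <==> val <= 8)) ==> ((2*h < 9 ==> (!(val <= -3))) && ((!(2*h < 9)) ==> (((!(2*val > -3)) ==> (!(2*val <= -4))) && (2*val > -3 ==> (!(2*val <= -4))))))); else branch requires (4*val < 23 ==> (!(val <= -3))) && ((!(4*val < 23)) ==> (((!(2*val > -3)) ==> (!(2*val <= -4))) && (2*val > -3 ==> (!(2*val <= -4))))).
Before the if: ((h == -1 <==> val > -9) ==> (((val != -6 <==> val <= 8) ==> ((4*h < 1 ==> (!(2*h <= -7))) && ((!(4*h < 1)) ==> (((!(4*h > -11)) ==> (!(4*h <= -12))) && (4*h > -11 ==> (!(4*h <= -12))))))) && ((!(val != -6 <==> val <= 8)) ==> ((2*h < 9 ==> (!(val <= -3))) && ((!(2*h < 9)) ==> (((!(2*val > -3)) ==> (!(2*val <= -4))) && (2*val > -3 ==> (!(2*val <= -4))))))))) && ((!(h == -1 <==> val > -9)) ==> ((4*val < 23 ==> (!(val <= -3))) && ((!(4*val < 23)) ==> (((!(2*val > -3)) ==> (!(2*val <= -4))) && (2*val > -3 ==> (!(2*val <= -4)))))))
Answer: WP = ((h == -1 <==> val > -9) ==> (((val != -6 <==> val <= 8) ==> ((4*h < 1 ==> (!(2*h <= -7))) && ((!(4*h < 1)) ==> (((!(4*h > -11)) ==> (!(4*h <= -12))) && (4*h > -11 ==> (!(4*h <= -12))))))) && ((!(val != -6 <==> val <= 8)) ==> ((2*h < 9 ==> (!(val <= -3))) && ((!(2*h < 9)) ==> (((!(2*val > -3)) ==> (!(2*val <= -4))) && (2*val > -3 ==> (!(2*val <= -4))))))))) && ((!(h == -1 <==> val > -9)) ==> ((4*val < 23 ==> (!(val <= -3))) && ((!(4*val < 23)) ==> (((!(2*val > -3)) ==> (!(2*val <= -4))) && (2*val > -3 ==> (!(2*val <= -4)))))))


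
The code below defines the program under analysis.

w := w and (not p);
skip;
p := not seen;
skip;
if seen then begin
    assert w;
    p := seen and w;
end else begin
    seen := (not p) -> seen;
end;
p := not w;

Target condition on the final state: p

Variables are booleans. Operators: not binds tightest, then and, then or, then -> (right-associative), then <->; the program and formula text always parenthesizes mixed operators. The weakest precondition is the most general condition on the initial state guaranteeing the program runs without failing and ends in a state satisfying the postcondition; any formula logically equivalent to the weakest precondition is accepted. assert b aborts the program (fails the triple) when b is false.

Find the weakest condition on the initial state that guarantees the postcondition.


Working backward. After the program, p must hold.
Before p := not w: not w
Then branch requires false; else branch requires not w.
Before the if: (not seen) and ((not seen) -> (not w))
Before skip: (not seen) and ((not seen) -> (not w))
Before p := not seen: (not seen) and ((not seen) -> (not w))
Before skip: (not seen) and ((not seen) -> (not w))
Before w := w and (not p): (not seen) and ((not seen) -> (not (w and (not p))))
Answer: WP = (not seen) and ((not seen) -> (not (w and (not p))))


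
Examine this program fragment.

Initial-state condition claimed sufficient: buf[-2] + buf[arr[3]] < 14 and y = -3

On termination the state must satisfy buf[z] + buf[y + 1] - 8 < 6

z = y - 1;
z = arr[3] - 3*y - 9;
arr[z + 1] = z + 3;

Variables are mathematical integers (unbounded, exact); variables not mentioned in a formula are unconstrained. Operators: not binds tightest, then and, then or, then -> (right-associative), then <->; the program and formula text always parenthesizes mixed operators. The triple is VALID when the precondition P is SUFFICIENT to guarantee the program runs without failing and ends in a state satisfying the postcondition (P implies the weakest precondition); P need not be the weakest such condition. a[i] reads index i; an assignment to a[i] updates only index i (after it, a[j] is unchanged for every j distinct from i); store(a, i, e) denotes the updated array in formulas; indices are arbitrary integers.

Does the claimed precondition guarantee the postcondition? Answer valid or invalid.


Working backward. After the program, the postcondition buf[z] + buf[y + 1] - 8 < 6 must hold; in canonical form it is buf[y + 1] + buf[z] < 14.
Before arr[z + 1] := z + 3: buf[y + 1] + buf[z] < 14
Before z := arr[3] - 3*y - 9: buf[y + 1] + buf[arr[3] - 3*y - 9] < 14
Before z := y - 1: buf[y + 1] + buf[arr[3] - 3*y - 9] < 14
The weakest precondition is buf[y + 1] + buf[arr[3] - 3*y - 9] < 14.
Check whether buf[-2] + buf[arr[3]] < 14 and y = -3 implies it.
Every state satisfying the precondition satisfies the weakest precondition: the implication holds.
Answer: valid


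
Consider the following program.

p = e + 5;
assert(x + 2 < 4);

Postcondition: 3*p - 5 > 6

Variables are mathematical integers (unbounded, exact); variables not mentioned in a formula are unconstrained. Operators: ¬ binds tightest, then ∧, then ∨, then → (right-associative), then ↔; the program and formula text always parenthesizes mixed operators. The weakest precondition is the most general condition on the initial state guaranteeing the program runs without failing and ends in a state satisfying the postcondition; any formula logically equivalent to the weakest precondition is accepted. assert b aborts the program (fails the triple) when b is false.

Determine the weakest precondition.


Working backward. After the program, the postcondition 3*p - 5 > 6 must hold; in canonical form it is 3*p > 11.
Before assert x + 2 < 4: x < 2 ∧ 3*p > 11
Before p := e + 5: x < 2 ∧ 3*e > -4
Answer: WP = x < 2 ∧ 3*e > -4


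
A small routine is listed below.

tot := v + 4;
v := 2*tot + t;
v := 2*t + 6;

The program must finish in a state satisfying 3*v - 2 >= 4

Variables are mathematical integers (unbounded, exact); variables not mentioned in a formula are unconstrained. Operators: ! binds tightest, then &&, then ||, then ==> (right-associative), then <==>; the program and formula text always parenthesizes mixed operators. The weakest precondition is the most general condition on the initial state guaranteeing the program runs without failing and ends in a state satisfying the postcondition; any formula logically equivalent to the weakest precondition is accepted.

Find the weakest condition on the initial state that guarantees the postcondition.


Working backward. After the program, the postcondition 3*v - 2 >= 4 must hold; in canonical form it is 3*v >= 6.
Before v := 2*t + 6: 6*t >= -12
Before v := 2*tot + t: 6*t >= -12
Before tot := v + 4: 6*t >= -12
Answer: WP = 6*t >= -12


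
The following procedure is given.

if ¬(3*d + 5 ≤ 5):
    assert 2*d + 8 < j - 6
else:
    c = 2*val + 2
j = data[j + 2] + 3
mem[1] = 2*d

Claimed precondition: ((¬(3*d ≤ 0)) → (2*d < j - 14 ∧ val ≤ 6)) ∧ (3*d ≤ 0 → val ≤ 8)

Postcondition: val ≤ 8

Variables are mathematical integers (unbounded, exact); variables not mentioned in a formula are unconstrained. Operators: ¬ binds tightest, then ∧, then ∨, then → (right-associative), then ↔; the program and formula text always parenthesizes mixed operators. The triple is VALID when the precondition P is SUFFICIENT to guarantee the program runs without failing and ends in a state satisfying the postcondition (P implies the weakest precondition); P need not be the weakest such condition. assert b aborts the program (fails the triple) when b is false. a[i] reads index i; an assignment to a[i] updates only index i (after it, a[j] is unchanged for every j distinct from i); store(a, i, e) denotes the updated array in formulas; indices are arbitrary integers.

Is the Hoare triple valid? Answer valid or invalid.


Working backward. After the program, val ≤ 8 must hold.
Before mem[1] := 2*d: val ≤ 8
Before j := data[j + 2] + 3: val ≤ 8
Then branch requires 2*d < j - 14 ∧ val ≤ 8; else branch requires val ≤ 8.
Before the if: ((¬(3*d ≤ 0)) → (2*d < j - 14 ∧ val ≤ 8)) ∧ (3*d ≤ 0 → val ≤ 8)
The weakest precondition is ((¬(3*d ≤ 0)) → (2*d < j - 14 ∧ val ≤ 8)) ∧ (3*d ≤ 0 → val ≤ 8).
Check whether ((¬(3*d ≤ 0)) → (2*d < j - 14 ∧ val ≤ 6)) ∧ (3*d ≤ 0 → val ≤ 8) implies it.
Every state satisfying the precondition satisfies the weakest precondition: the implication holds.
Answer: valid


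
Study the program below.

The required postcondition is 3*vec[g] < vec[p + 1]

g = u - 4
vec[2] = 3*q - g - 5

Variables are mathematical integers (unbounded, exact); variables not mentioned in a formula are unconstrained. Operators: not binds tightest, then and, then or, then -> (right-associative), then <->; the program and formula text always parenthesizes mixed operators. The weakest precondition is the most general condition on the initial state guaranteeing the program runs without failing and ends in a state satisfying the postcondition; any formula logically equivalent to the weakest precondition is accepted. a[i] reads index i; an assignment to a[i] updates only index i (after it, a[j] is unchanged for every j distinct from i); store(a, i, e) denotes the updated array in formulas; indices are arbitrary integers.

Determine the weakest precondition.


Working backward. After the program, 3*vec[g] < vec[p + 1] must hold.
Before vec[2] := 3*q - g - 5: 3*store(vec, 2, -g + 3*q - 5)[g] < store(vec, 2, -g + 3*q - 5)[p + 1]
Before g := u - 4: 3*store(vec, 2, 3*q - u - 1)[u - 4] < store(vec, 2, 3*q - u - 1)[p + 1]
Answer: WP = 3*store(vec, 2, 3*q - u - 1)[u - 4] < store(vec, 2, 3*q - u - 1)[p + 1]


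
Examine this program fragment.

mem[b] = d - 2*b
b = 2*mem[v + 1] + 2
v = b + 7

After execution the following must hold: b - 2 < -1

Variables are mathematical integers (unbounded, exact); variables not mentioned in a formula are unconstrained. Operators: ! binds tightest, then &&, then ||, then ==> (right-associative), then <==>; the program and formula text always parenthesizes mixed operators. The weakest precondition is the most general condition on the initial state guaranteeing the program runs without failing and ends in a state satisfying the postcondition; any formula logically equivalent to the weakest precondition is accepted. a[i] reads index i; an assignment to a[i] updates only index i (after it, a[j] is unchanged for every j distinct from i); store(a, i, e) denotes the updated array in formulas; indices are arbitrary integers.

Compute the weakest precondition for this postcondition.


Working backward. After the program, the postcondition b - 2 < -1 must hold; in canonical form it is b < 1.
Before v := b + 7: b < 1
Before b := 2*mem[v + 1] + 2: 2*mem[v + 1] < -1
Before mem[b] := d - 2*b: 2*store(mem, b, -2*b + d)[v + 1] < -1
Answer: WP = 2*store(mem, b, -2*b + d)[v + 1] < -1


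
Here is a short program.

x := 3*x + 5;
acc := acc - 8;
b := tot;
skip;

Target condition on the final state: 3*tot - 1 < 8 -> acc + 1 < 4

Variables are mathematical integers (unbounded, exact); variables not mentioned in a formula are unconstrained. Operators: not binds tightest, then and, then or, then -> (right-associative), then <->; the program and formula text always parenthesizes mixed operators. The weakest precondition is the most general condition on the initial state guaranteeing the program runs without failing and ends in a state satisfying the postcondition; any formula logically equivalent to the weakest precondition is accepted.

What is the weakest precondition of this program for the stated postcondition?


Working backward. After the program, the postcondition 3*tot - 1 < 8 -> acc + 1 < 4 must hold; in canonical form it is 3*tot < 9 -> acc < 3.
Before skip: 3*tot < 9 -> acc < 3
Before b := tot: 3*tot < 9 -> acc < 3
Before acc := acc - 8: 3*tot < 9 -> acc < 11
Before x := 3*x + 5: 3*tot < 9 -> acc < 11
Answer: WP = 3*tot < 9 -> acc < 11


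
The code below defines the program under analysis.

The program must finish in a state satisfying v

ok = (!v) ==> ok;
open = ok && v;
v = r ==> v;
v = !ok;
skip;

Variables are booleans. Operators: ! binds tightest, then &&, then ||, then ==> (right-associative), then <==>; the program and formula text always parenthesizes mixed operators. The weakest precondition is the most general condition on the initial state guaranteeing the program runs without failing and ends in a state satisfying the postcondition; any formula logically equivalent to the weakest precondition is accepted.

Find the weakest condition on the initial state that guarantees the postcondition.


Working backward. After the program, v must hold.
Before skip: v
Before v := !ok: !ok
Before v := r ==> v: !ok
Before open := ok && v: !ok
Before ok := (!v) ==> ok: !((!v) ==> ok)
Answer: WP = !((!v) ==> ok)


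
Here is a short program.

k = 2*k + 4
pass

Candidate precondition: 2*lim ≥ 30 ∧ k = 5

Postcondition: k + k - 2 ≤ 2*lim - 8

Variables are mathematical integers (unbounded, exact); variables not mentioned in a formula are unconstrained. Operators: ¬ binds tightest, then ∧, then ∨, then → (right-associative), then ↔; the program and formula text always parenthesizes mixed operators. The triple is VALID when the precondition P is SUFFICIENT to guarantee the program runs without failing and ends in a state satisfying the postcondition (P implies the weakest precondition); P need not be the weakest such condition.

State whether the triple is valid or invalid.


Working backward. After the program, the postcondition k + k - 2 ≤ 2*lim - 8 must hold; in canonical form it is 2*k ≤ 2*lim - 6.
Before skip: 2*k ≤ 2*lim - 6
Before k := 2*k + 4: 4*k ≤ 2*lim - 14
The weakest precondition is 4*k ≤ 2*lim - 14.
Check whether 2*lim ≥ 30 ∧ k = 5 implies it.
Countermodel: at the initial state k = 5, lim = 15, the precondition holds but the weakest precondition fails.
Answer: invalid


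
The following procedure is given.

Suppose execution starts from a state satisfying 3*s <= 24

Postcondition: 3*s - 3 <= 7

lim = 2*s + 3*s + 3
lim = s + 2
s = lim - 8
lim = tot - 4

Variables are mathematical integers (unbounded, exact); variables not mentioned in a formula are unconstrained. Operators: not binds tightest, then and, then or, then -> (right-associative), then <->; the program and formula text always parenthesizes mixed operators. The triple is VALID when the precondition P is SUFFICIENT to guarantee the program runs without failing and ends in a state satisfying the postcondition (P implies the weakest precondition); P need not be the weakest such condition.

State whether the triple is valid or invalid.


Working backward. After the program, the postcondition 3*s - 3 <= 7 must hold; in canonical form it is 3*s <= 10.
Before lim := tot - 4: 3*s <= 10
Before s := lim - 8: 3*lim <= 34
Before lim := s + 2: 3*s <= 28
Before lim := 2*s + 3*s + 3: 3*s <= 28
The weakest precondition is 3*s <= 28.
Check whether 3*s <= 24 implies it.
Every state satisfying the precondition satisfies the weakest precondition: the implication holds.
Answer: valid


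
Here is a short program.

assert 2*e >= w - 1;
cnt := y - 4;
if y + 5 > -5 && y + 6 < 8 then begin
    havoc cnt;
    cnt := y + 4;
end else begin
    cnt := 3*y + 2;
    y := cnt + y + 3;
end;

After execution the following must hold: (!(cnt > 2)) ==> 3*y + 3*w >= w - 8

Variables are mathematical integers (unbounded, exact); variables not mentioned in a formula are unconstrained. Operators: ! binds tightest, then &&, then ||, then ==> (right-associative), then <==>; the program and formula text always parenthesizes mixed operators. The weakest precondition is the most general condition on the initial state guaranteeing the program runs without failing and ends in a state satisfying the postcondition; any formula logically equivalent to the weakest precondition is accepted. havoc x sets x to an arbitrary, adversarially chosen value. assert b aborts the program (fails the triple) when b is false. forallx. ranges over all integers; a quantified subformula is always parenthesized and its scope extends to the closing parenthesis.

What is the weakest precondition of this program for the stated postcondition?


Working backward. After the program, the postcondition (!(cnt > 2)) ==> 3*y + 3*w >= w - 8 must hold; in canonical form it is (!(cnt > 2)) ==> 2*w + 3*y >= -8.
Then branch requires (!(y > -2)) ==> 2*w + 3*y >= -8; else branch requires (!(3*y > 0)) ==> 2*w + 12*y >= -23.
Before the if: ((y > -10 && y < 2) ==> ((!(y > -2)) ==> 2*w + 3*y >= -8)) && ((!(y > -10 && y < 2)) ==> ((!(3*y > 0)) ==> 2*w + 12*y >= -23))
Before cnt := y - 4: ((y > -10 && y < 2) ==> ((!(y > -2)) ==> 2*w + 3*y >= -8)) && ((!(y > -10 && y < 2)) ==> ((!(3*y > 0)) ==> 2*w + 12*y >= -23))
Before assert 2*e >= w - 1: 2*e >= w - 1 && ((y > -10 && y < 2) ==> ((!(y > -2)) ==> 2*w + 3*y >= -8)) && ((!(y > -10 && y < 2)) ==> ((!(3*y > 0)) ==> 2*w + 12*y >= -23))
Answer: WP = 2*e >= w - 1 && ((y > -10 && y < 2) ==> ((!(y > -2)) ==> 2*w + 3*y >= -8)) && ((!(y > -10 && y < 2)) ==> ((!(3*y > 0)) ==> 2*w + 12*y >= -23))


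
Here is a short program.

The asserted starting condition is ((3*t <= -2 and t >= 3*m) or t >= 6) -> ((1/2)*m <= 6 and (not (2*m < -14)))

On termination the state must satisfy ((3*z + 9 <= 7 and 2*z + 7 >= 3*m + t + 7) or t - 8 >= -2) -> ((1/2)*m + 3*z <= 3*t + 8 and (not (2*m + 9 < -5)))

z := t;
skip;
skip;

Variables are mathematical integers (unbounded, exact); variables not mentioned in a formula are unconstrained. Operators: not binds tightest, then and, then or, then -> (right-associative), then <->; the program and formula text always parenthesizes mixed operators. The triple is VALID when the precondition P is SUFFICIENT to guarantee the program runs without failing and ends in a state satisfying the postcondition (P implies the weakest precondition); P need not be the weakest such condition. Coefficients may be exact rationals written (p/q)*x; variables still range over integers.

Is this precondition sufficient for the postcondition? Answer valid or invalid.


Working backward. After the program, the postcondition ((3*z + 9 <= 7 and 2*z + 7 >= 3*m + t + 7) or t - 8 >= -2) -> ((1/2)*m + 3*z <= 3*t + 8 and (not (2*m + 9 < -5))) must hold; in canonical form it is ((3*z <= -2 and 2*z >= 3*m + t) or t >= 6) -> ((1/2)*m + 3*z <= 3*t + 8 and (not (2*m < -14))).
Before skip: ((3*z <= -2 and 2*z >= 3*m + t) or t >= 6) -> ((1/2)*m + 3*z <= 3*t + 8 and (not (2*m < -14)))
Before skip: ((3*z <= -2 and 2*z >= 3*m + t) or t >= 6) -> ((1/2)*m + 3*z <= 3*t + 8 and (not (2*m < -14)))
Before z := t: ((3*t <= -2 and t >= 3*m) or t >= 6) -> ((1/2)*m <= 8 and (not (2*m < -14)))
The weakest precondition is ((3*t <= -2 and t >= 3*m) or t >= 6) -> ((1/2)*m <= 8 and (not (2*m < -14))).
Check whether ((3*t <= -2 and t >= 3*m) or t >= 6) -> ((1/2)*m <= 6 and (not (2*m < -14))) implies it.
Every state satisfying the precondition satisfies the weakest precondition: the implication holds.
Answer: valid


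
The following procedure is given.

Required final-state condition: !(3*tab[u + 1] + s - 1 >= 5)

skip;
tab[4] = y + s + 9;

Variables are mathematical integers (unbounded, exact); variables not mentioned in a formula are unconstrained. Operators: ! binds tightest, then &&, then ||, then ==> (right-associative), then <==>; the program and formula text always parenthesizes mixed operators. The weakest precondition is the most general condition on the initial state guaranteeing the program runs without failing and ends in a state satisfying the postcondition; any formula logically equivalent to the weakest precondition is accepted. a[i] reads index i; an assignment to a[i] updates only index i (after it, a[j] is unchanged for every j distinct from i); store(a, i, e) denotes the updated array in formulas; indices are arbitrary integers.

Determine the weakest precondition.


Working backward. After the program, the postcondition !(3*tab[u + 1] + s - 1 >= 5) must hold; in canonical form it is !(3*tab[u + 1] + s >= 6).
Before tab[4] := y + s + 9: !(3*store(tab, 4, s + y + 9)[u + 1] + s >= 6)
Before skip: !(3*store(tab, 4, s + y + 9)[u + 1] + s >= 6)
Answer: WP = !(3*store(tab, 4, s + y + 9)[u + 1] + s >= 6)


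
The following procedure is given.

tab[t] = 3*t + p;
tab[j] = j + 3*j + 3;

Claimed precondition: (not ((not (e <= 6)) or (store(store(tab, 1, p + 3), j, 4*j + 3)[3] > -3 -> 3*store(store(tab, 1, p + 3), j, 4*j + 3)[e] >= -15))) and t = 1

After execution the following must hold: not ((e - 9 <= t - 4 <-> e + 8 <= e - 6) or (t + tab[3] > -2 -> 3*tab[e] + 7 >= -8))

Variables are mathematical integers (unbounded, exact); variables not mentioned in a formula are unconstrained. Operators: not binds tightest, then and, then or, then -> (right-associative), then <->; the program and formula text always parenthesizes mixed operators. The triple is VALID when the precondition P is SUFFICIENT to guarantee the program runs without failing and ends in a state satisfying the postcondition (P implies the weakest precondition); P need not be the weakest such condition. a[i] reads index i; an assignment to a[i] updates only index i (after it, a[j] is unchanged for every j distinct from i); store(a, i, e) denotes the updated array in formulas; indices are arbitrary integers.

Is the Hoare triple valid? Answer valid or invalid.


Working backward. After the program, the postcondition not ((e - 9 <= t - 4 <-> e + 8 <= e - 6) or (t + tab[3] > -2 -> 3*tab[e] + 7 >= -8)) must hold; in canonical form it is not ((not (e <= t + 5)) or (tab[3] + t > -2 -> 3*tab[e] >= -15)).
Before tab[j] := j + 3*j + 3: not ((not (e <= t + 5)) or (store(tab, j, 4*j + 3)[3] + t > -2 -> 3*store(tab, j, 4*j + 3)[e] >= -15))
Before tab[t] := 3*t + p: not ((not (e <= t + 5)) or (store(store(tab, t, p + 3*t), j, 4*j + 3)[3] + t > -2 -> 3*store(store(tab, t, p + 3*t), j, 4*j + 3)[e] >= -15))
The weakest precondition is not ((not (e <= t + 5)) or (store(store(tab, t, p + 3*t), j, 4*j + 3)[3] + t > -2 -> 3*store(store(tab, t, p + 3*t), j, 4*j + 3)[e] >= -15)).
Check whether (not ((not (e <= 6)) or (store(store(tab, 1, p + 3), j, 4*j + 3)[3] > -3 -> 3*store(store(tab, 1, p + 3), j, 4*j + 3)[e] >= -15))) and t = 1 implies it.
Every state satisfying the precondition satisfies the weakest precondition: the implication holds.
Answer: valid


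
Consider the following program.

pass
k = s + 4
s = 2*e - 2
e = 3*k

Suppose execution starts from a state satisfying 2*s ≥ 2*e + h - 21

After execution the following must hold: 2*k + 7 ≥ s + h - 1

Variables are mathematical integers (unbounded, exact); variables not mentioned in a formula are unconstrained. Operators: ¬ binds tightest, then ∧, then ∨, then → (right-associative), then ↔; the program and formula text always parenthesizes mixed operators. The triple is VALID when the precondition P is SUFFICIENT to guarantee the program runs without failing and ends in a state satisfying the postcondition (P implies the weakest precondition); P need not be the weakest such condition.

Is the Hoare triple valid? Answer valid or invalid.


Working backward. After the program, the postcondition 2*k + 7 ≥ s + h - 1 must hold; in canonical form it is 2*k ≥ h + s - 8.
Before e := 3*k: 2*k ≥ h + s - 8
Before s := 2*e - 2: 2*k ≥ 2*e + h - 10
Before k := s + 4: 2*s ≥ 2*e + h - 18
Before skip: 2*s ≥ 2*e + h - 18
The weakest precondition is 2*s ≥ 2*e + h - 18.
Check whether 2*s ≥ 2*e + h - 21 implies it.
Countermodel: at the initial state e = 0, h = -1, s = -10, the precondition holds but the weakest precondition fails.
Answer: invalid


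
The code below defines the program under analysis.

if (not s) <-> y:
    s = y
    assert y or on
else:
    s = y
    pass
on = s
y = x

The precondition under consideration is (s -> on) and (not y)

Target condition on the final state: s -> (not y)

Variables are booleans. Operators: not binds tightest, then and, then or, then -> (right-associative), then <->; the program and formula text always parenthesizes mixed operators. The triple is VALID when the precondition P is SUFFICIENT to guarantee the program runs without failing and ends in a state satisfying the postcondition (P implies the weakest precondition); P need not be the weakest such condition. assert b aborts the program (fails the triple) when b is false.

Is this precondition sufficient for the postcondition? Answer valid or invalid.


Working backward. After the program, s -> (not y) must hold.
Before y := x: s -> (not x)
Before on := s: s -> (not x)
Then branch requires (y or on) and (y -> (not x)); else branch requires y -> (not x).
Before the if: (((not s) <-> y) -> ((y or on) and (y -> (not x)))) and ((not ((not s) <-> y)) -> (y -> (not x)))
The weakest precondition is (((not s) <-> y) -> ((y or on) and (y -> (not x)))) and ((not ((not s) <-> y)) -> (y -> (not x))).
Check whether (s -> on) and (not y) implies it.
Every state satisfying the precondition satisfies the weakest precondition: the implication holds.
Answer: valid


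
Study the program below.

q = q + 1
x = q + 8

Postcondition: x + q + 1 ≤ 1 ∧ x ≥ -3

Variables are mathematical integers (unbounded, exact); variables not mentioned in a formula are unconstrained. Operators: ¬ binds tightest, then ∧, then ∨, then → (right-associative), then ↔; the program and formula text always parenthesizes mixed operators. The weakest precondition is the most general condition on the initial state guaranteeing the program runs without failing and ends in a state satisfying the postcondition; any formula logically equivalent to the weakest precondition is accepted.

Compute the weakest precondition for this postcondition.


Working backward. After the program, the postcondition x + q + 1 ≤ 1 ∧ x ≥ -3 must hold; in canonical form it is q + x ≤ 0 ∧ x ≥ -3.
Before x := q + 8: 2*q ≤ -8 ∧ q ≥ -11
Before q := q + 1: 2*q ≤ -10 ∧ q ≥ -12
Answer: WP = 2*q ≤ -10 ∧ q ≥ -12


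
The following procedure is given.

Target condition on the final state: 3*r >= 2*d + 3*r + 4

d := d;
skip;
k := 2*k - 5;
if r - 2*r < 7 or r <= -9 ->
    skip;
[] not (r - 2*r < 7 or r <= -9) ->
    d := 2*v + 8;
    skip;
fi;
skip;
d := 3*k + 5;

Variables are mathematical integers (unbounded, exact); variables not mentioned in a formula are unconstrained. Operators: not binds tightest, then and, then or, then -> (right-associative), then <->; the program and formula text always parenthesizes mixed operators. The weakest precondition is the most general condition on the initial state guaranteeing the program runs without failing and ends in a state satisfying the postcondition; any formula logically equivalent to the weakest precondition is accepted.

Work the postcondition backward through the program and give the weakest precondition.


Working backward. After the program, the postcondition 3*r >= 2*d + 3*r + 4 must hold; in canonical form it is 2*d <= -4.
Before d := 3*k + 5: 6*k <= -14
Before skip: 6*k <= -14
Then branch requires 6*k <= -14; else branch requires 6*k <= -14.
Before the if: ((r > -7 or r <= -9) -> 6*k <= -14) and ((not (r > -7 or r <= -9)) -> 6*k <= -14)
Before k := 2*k - 5: ((r > -7 or r <= -9) -> 12*k <= 16) and ((not (r > -7 or r <= -9)) -> 12*k <= 16)
Before skip: ((r > -7 or r <= -9) -> 12*k <= 16) and ((not (r > -7 or r <= -9)) -> 12*k <= 16)
Before d := d: ((r > -7 or r <= -9) -> 12*k <= 16) and ((not (r > -7 or r <= -9)) -> 12*k <= 16)
Answer: WP = ((r > -7 or r <= -9) -> 12*k <= 16) and ((not (r > -7 or r <= -9)) -> 12*k <= 16)


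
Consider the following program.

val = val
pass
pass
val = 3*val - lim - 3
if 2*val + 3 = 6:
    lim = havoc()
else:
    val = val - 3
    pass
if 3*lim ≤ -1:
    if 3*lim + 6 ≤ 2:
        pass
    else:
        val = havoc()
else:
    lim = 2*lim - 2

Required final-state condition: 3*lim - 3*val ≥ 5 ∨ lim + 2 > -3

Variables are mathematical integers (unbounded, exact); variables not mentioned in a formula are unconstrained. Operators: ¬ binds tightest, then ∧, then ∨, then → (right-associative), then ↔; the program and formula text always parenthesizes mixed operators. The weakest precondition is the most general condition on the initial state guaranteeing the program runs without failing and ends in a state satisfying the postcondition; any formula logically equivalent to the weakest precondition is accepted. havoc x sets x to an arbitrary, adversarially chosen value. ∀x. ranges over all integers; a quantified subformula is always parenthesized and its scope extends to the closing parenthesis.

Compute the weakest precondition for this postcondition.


Working backward. After the program, the postcondition 3*lim - 3*val ≥ 5 ∨ lim + 2 > -3 must hold; in canonical form it is 3*lim ≥ 3*val + 5 ∨ lim > -5.
Then branch requires (3*lim ≤ -4 → (3*lim ≥ 3*val + 5 ∨ lim > -5)) ∧ ((¬(3*lim ≤ -4)) → (∀val_1. (3*lim ≥ 3*val_1 + 5 ∨ lim > -5))); else branch requires 6*lim ≥ 3*val + 11 ∨ 2*lim > -3.
Before the if: (3*lim ≤ -1 → ((3*lim ≤ -4 → (3*lim ≥ 3*val + 5 ∨ lim > -5)) ∧ ((¬(3*lim ≤ -4)) → (∀val_1. (3*lim ≥ 3*val_1 + 5 ∨ lim > -5))))) ∧ ((¬(3*lim ≤ -1)) → (6*lim ≥ 3*val + 11 ∨ 2*lim > -3))
Then branch requires ∀lim_1. ((3*lim_1 ≤ -1 → ((3*lim_1 ≤ -4 → (3*lim_1 ≥ 3*val + 5 ∨ lim_1 > -5)) ∧ ((¬(3*lim_1 ≤ -4)) → (∀val_1. (3*lim_1 ≥ 3*val_1 + 5 ∨ lim_1 > -5))))) ∧ ((¬(3*lim_1 ≤ -1)) → (6*lim_1 ≥ 3*val + 11 ∨ 2*lim_1 > -3))); else branch requires (3*lim ≤ -1 → ((3*lim ≤ -4 → (3*lim ≥ 3*val - 4 ∨ lim > -5)) ∧ ((¬(3*lim ≤ -4)) → (∀val_1. (3*lim ≥ 3*val_1 + 5 ∨ lim > -5))))) ∧ ((¬(3*lim ≤ -1)) → (6*lim ≥ 3*val + 2 ∨ 2*lim > -3)).
Before the if: (2*val = 3 → (∀lim_1. ((3*lim_1 ≤ -1 → ((3*lim_1 ≤ -4 → (3*lim_1 ≥ 3*val + 5 ∨ lim_1 > -5)) ∧ ((¬(3*lim_1 ≤ -4)) → (∀val_1. (3*lim_1 ≥ 3*val_1 + 5 ∨ lim_1 > -5))))) ∧ ((¬(3*lim_1 ≤ -1)) → (6*lim_1 ≥ 3*val + 11 ∨ 2*lim_1 > -3))))) ∧ ((¬(2*val = 3)) → ((3*lim ≤ -1 → ((3*lim ≤ -4 → (3*lim ≥ 3*val - 4 ∨ lim > -5)) ∧ ((¬(3*lim ≤ -4)) → (∀val_1. (3*lim ≥ 3*val_1 + 5 ∨ lim > -5))))) ∧ ((¬(3*lim ≤ -1)) → (6*lim ≥ 3*val + 2 ∨ 2*lim > -3))))
Before val := 3*val - lim - 3: (6*val = 2*lim + 9 → (∀lim_1. ((3*lim_1 ≤ -1 → ((3*lim_1 ≤ -4 → (3*lim + 3*lim_1 ≥ 9*val - 4 ∨ lim_1 > -5)) ∧ ((¬(3*lim_1 ≤ -4)) → (∀val_1. (3*lim_1 ≥ 3*val_1 + 5 ∨ lim_1 > -5))))) ∧ ((¬(3*lim_1 ≤ -1)) → (3*lim + 6*lim_1 ≥ 9*val + 2 ∨ 2*lim_1 > -3))))) ∧ ((¬(6*val = 2*lim + 9)) → ((3*lim ≤ -1 → ((3*lim ≤ -4 → (6*lim ≥ 9*val - 13 ∨ lim > -5)) ∧ ((¬(3*lim ≤ -4)) → (∀val_1. (3*lim ≥ 3*val_1 + 5 ∨ lim > -5))))) ∧ ((¬(3*lim ≤ -1)) → (9*lim ≥ 9*val - 7 ∨ 2*lim > -3))))
Before skip: (6*val = 2*lim + 9 → (∀lim_1. ((3*lim_1 ≤ -1 → ((3*lim_1 ≤ -4 → (3*lim + 3*lim_1 ≥ 9*val - 4 ∨ lim_1 > -5)) ∧ ((¬(3*lim_1 ≤ -4)) → (∀val_1. (3*lim_1 ≥ 3*val_1 + 5 ∨ lim_1 > -5))))) ∧ ((¬(3*lim_1 ≤ -1)) → (3*lim + 6*lim_1 ≥ 9*val + 2 ∨ 2*lim_1 > -3))))) ∧ ((¬(6*val = 2*lim + 9)) → ((3*lim ≤ -1 → ((3*lim ≤ -4 → (6*lim ≥ 9*val - 13 ∨ lim > -5)) ∧ ((¬(3*lim ≤ -4)) → (∀val_1. (3*lim ≥ 3*val_1 + 5 ∨ lim > -5))))) ∧ ((¬(3*lim ≤ -1)) → (9*lim ≥ 9*val - 7 ∨ 2*lim > -3))))
Before skip: (6*val = 2*lim + 9 → (∀lim_1. ((3*lim_1 ≤ -1 → ((3*lim_1 ≤ -4 → (3*lim + 3*lim_1 ≥ 9*val - 4 ∨ lim_1 > -5)) ∧ ((¬(3*lim_1 ≤ -4)) → (∀val_1. (3*lim_1 ≥ 3*val_1 + 5 ∨ lim_1 > -5))))) ∧ ((¬(3*lim_1 ≤ -1)) → (3*lim + 6*lim_1 ≥ 9*val + 2 ∨ 2*lim_1 > -3))))) ∧ ((¬(6*val = 2*lim + 9)) → ((3*lim ≤ -1 → ((3*lim ≤ -4 → (6*lim ≥ 9*val - 13 ∨ lim > -5)) ∧ ((¬(3*lim ≤ -4)) → (∀val_1. (3*lim ≥ 3*val_1 + 5 ∨ lim > -5))))) ∧ ((¬(3*lim ≤ -1)) → (9*lim ≥ 9*val - 7 ∨ 2*lim > -3))))
Before val := val: (6*val = 2*lim + 9 → (∀lim_1. ((3*lim_1 ≤ -1 → ((3*lim_1 ≤ -4 → (3*lim + 3*lim_1 ≥ 9*val - 4 ∨ lim_1 > -5)) ∧ ((¬(3*lim_1 ≤ -4)) → (∀val_1. (3*lim_1 ≥ 3*val_1 + 5 ∨ lim_1 > -5))))) ∧ ((¬(3*lim_1 ≤ -1)) → (3*lim + 6*lim_1 ≥ 9*val + 2 ∨ 2*lim_1 > -3))))) ∧ ((¬(6*val = 2*lim + 9)) → ((3*lim ≤ -1 → ((3*lim ≤ -4 → (6*lim ≥ 9*val - 13 ∨ lim > -5)) ∧ ((¬(3*lim ≤ -4)) → (∀val_1. (3*lim ≥ 3*val_1 + 5 ∨ lim > -5))))) ∧ ((¬(3*lim ≤ -1)) → (9*lim ≥ 9*val - 7 ∨ 2*lim > -3))))
Answer: WP = (6*val = 2*lim + 9 → (∀lim_1. ((3*lim_1 ≤ -1 → ((3*lim_1 ≤ -4 → (3*lim + 3*lim_1 ≥ 9*val - 4 ∨ lim_1 > -5)) ∧ ((¬(3*lim_1 ≤ -4)) → (∀val_1. (3*lim_1 ≥ 3*val_1 + 5 ∨ lim_1 > -5))))) ∧ ((¬(3*lim_1 ≤ -1)) → (3*lim + 6*lim_1 ≥ 9*val + 2 ∨ 2*lim_1 > -3))))) ∧ ((¬(6*val = 2*lim + 9)) → ((3*lim ≤ -1 → ((3*lim ≤ -4 → (6*lim ≥ 9*val - 13 ∨ lim > -5)) ∧ ((¬(3*lim ≤ -4)) → (∀val_1. (3*lim ≥ 3*val_1 + 5 ∨ lim > -5))))) ∧ ((¬(3*lim ≤ -1)) → (9*lim ≥ 9*val - 7 ∨ 2*lim > -3))))
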